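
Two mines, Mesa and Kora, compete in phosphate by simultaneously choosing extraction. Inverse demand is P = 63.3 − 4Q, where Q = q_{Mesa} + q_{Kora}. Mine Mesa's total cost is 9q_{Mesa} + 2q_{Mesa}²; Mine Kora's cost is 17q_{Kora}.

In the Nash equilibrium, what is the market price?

Mine Mesa's profit: π = q_{Mesa}(63.3 − 4(q_{Mesa} + q_{Kora})) − 9q_{Mesa} − 2q_{Mesa}².
∂π/∂q_{Mesa} = 54.3 − 12q_{Mesa} − 4q_{Kora} = 0, so q_{Mesa} = 4.525 − (1/3)q_{Kora}.
For Kora: ∂π/∂q_{Kora} = 46.3 − 8q_{Kora} − 4q_{Mesa} = 0 ⇒ q_{Kora} = 5.7875 − 0.5q_{Mesa}.
Solving the two reaction functions simultaneously: (1 − (−1/3)(−0.5))q_{Mesa} = 4.525 − (1/3)·5.7875, so (5/6)q_{Mesa} = 623/240 and q_{Mesa} = 3.115.
Then q_{Kora} = 5.7875 − 0.5·3.115 = 4.23.
Equilibrium price: P = 63.3 − 4·7.345 = 33.92.

33.92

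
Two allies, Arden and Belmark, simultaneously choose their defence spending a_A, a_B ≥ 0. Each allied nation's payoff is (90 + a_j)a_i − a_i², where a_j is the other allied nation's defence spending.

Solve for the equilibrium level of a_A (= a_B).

Arden's payoff is (90 + a_B)a_A − a_A².
∂π/∂a_A = 90 + a_B − 2a_A = 0, so a_A = 45 + 0.5a_B.
Setting a_A = a_B in the reaction function: a_A = 45 + 0.5a_A, so a_A = 45 / 0.5 = 90.

90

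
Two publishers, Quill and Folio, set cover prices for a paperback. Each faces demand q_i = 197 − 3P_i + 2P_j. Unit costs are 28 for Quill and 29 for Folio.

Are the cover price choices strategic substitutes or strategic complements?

strategic complements

Quill's profit: π = (P_{Quill} − 28)(197 − 3P_{Quill} + 2P_{Folio}).
∂π/∂P_{Quill} = 281 − 6P_{Quill} + 2P_{Folio} = 0 ⇒ P_{Quill} = 281/6 + (1/3)P_{Folio}.
The best-response slope dP_{Quill}/dP_{Folio} = 1/3 > 0: the reaction function is upward-sloping, so the choices are strategic complements.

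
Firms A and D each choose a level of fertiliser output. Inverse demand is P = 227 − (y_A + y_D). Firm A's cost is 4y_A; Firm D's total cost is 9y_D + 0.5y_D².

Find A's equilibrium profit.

8136.04

Firm A's profit: π = y_A(227 − (y_A + y_D)) − 4y_A.
∂π/∂y_A = 223 − 2y_A − y_D = 0, so y_A = 111.5 − 0.5y_D.
For D: ∂π/∂y_D = 218 − 3y_D − y_A = 0 ⇒ y_D = 218/3 − (1/3)y_A.
Substituting the second reaction function into the first: y_A = 111.5 − 0.5(218/3 − (1/3)y_A), which gives (5/6)y_A = 451/6 ⇒ y_A = 90.2.
Then y_D = 218/3 − (1/3)·90.2 = 42.6.
Price P = 227 − 132.8 = 94.2.
A's profit: (94.2 − 4)·90.2 = 8136.04.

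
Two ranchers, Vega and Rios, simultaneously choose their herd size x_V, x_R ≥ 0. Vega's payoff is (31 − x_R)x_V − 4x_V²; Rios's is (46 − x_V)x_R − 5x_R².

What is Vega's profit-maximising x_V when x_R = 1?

Expanding Vega's payoff: 31x_V − x_Rx_V − 4x_V².
∂π/∂x_V = 31 − x_R − 8x_V = 0, so x_V = 3.875 − 0.125x_R.
At x_R = 1: x_V = 3.875 − 0.125·1 = 3.75.

3.75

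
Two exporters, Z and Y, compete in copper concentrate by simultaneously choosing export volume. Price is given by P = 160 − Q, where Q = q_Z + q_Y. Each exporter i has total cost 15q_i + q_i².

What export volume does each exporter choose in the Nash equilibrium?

29

Exporter Z's profit: π = q_Z(160 − (q_Z + q_Y)) − 15q_Z − q_Z².
∂π/∂q_Z = 145 − 4q_Z − q_Y = 0, so q_Z = 36.25 − 0.25q_Y.
Setting q_Z = q_Y in the reaction function: q_Z = 36.25 − 0.25q_Z, so q_Z = 36.25 / 1.25 = 29.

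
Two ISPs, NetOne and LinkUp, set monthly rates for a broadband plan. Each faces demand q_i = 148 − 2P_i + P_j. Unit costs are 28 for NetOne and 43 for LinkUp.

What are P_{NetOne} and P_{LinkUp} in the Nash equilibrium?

NetOne's profit: π = (P_{NetOne} − 28)(148 − 2P_{NetOne} + P_{LinkUp}).
∂π/∂P_{NetOne} = 204 − 4P_{NetOne} + P_{LinkUp} = 0 ⇒ P_{NetOne} = 51 + 0.25P_{LinkUp}.
Similarly P_{LinkUp} = 58.5 + 0.25P_{NetOne}.
Plugging P_{LinkUp} into NetOne's best response: P_{NetOne} = 51 + 0.25(58.5 + 0.25P_{NetOne}) ⇒ 0.9375P_{NetOne} = 65.625, so P_{NetOne} = 70.
Then P_{LinkUp} = 58.5 + 0.25·70 = 76.

70, 76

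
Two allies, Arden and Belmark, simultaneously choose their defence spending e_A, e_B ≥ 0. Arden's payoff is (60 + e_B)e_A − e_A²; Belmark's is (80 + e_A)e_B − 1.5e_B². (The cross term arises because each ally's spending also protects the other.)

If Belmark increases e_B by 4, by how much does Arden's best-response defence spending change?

Expanding Arden's payoff: 60e_A + e_Be_A − e_A².
∂π/∂e_A = 60 + e_B − 2e_A = 0, so e_A = 30 + 0.5e_B.
The reaction-function slope is 0.5, so a 4-unit rise in e_B moves e_A by 0.5 × 4 = 2. Arden's best response rises — the actions are strategic complements.

2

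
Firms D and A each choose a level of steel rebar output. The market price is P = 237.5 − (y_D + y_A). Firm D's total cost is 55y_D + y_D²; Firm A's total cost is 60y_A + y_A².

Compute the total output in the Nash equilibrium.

Firm D's profit: π = y_D(237.5 − (y_D + y_A)) − 55y_D − y_D².
∂π/∂y_D = 182.5 − 4y_D − y_A = 0, so y_D = 45.625 − 0.25y_A.
By the same steps for A: y_A = 44.375 − 0.25y_D.
Substituting the second reaction function into the first: y_D = 45.625 − 0.25(44.375 − 0.25y_D), which gives 0.9375y_D = 1105/32 ⇒ y_D = 221/6.
Then y_A = 44.375 − 0.25·(221/6) = 211/6.
Total output: 221/6 + 211/6 = 72.

72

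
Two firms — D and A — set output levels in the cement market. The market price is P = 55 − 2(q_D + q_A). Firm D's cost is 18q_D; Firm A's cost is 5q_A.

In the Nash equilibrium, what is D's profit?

Firm D's profit: π = q_D(55 − 2(q_D + q_A)) − 18q_D.
∂π/∂q_D = 37 − 4q_D − 2q_A = 0, so q_D = 9.25 − 0.5q_A.
By the same steps for A: q_A = 12.5 − 0.5q_D.
Solving the two reaction functions simultaneously: (1 − (−0.5)(−0.5))q_D = 9.25 − 0.5·12.5, so 0.75q_D = 3 and q_D = 4.
Then q_A = 12.5 − 0.5·4 = 10.5.
Price P = 55 − 2·14.5 = 26.
D's profit: (26 − 18)·4 = 32.

32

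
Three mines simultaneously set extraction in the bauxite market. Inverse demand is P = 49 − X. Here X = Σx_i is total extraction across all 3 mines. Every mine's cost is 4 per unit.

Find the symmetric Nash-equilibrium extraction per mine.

A representative mine's profit is π_i = x_i(49 − X) − 4x_i, with X = x_i + Σ_{j≠i} x_j.
First-order condition: 45 − 2x_i − Σ_{j≠i} x_j = 0.
With identical mines, set every x_j = x: then 45 − 2x − 2x = 0, i.e. x = 45/4 = 11.25.

11.25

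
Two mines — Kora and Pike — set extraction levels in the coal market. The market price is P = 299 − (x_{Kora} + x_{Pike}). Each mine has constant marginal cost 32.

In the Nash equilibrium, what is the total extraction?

178

Mine Kora's profit: π = x_{Kora}(299 − (x_{Kora} + x_{Pike})) − 32x_{Kora}.
∂π/∂x_{Kora} = 267 − 2x_{Kora} − x_{Pike} = 0, so x_{Kora} = 133.5 − 0.5x_{Pike}.
The game is symmetric, so in equilibrium x_{Pike} = x_{Kora}: the reaction function gives 1.5x_{Kora} = 133.5, hence x_{Kora} = 89.
Total extraction: 89 + 89 = 178.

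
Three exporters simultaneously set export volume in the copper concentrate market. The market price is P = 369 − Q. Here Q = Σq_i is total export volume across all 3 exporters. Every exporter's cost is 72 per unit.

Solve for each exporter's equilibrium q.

74.25

A representative exporter's profit is π_i = q_i(369 − Q) − 72q_i, with Q = q_i + Σ_{j≠i} q_j.
First-order condition: 297 − 2q_i − Σ_{j≠i} q_j = 0.
In a symmetric equilibrium every exporter chooses the same q, so Σ_{j≠i} q_j = 2q. The condition becomes 297 − 4q = 0, giving q = 297/4 = 74.25.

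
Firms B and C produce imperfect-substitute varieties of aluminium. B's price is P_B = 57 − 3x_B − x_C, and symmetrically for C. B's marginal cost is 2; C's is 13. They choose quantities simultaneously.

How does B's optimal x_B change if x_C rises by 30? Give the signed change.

Firm B's profit: π = x_B(57 − 3x_B − x_C) − 2x_B.
∂π/∂x_B = 55 − 6x_B − x_C = 0 ⇒ x_B = 55/6 − (1/6)x_C.
The reaction-function slope is −1/6, so a 30-unit rise in x_C moves x_B by −1/6 × 30 = −5. B's best response falls — the actions are strategic substitutes.

-5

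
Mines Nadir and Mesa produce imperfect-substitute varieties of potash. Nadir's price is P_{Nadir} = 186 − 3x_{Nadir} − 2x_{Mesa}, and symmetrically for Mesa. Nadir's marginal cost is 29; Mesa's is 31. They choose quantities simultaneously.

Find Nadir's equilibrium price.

Mine Nadir's profit: π = x_{Nadir}(186 − 3x_{Nadir} − 2x_{Mesa}) − 29x_{Nadir}.
∂π/∂x_{Nadir} = 157 − 6x_{Nadir} − 2x_{Mesa} = 0 ⇒ x_{Nadir} = 157/6 − (1/3)x_{Mesa}.
Similarly x_{Mesa} = 155/6 − (1/3)x_{Nadir}.
Solving the two reaction functions simultaneously: (1 − (−1/3)(−1/3))x_{Nadir} = 157/6 − (1/3)·(155/6), so (8/9)x_{Nadir} = 158/9 and x_{Nadir} = 19.75.
Then x_{Mesa} = 155/6 − (1/3)·19.75 = 19.25.
P_{Nadir} = 186 − 3·19.75 − 2·19.25 = 88.25.

88.25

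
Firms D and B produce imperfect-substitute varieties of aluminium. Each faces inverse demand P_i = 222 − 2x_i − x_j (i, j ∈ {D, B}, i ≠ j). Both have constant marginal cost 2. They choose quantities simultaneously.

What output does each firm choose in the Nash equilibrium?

44

Firm D's profit: π = x_D(222 − 2x_D − x_B) − 2x_D.
∂π/∂x_D = 220 − 4x_D − x_B = 0 ⇒ x_D = 55 − 0.25x_B.
By symmetry x_B = x_D; substituting into the reaction function, 1.25x_D = 55 and x_D = 44.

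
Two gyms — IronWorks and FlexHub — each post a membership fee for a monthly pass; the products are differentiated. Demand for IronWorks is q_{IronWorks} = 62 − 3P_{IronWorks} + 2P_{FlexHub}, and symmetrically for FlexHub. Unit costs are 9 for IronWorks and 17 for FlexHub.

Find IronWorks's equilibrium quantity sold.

44.25

IronWorks's profit: π = (P_{IronWorks} − 9)(62 − 3P_{IronWorks} + 2P_{FlexHub}).
∂π/∂P_{IronWorks} = 89 − 6P_{IronWorks} + 2P_{FlexHub} = 0 ⇒ P_{IronWorks} = 89/6 + (1/3)P_{FlexHub}.
Similarly P_{FlexHub} = 113/6 + (1/3)P_{IronWorks}.
Solving the two reaction functions simultaneously: (1 − (1/3)(1/3))P_{IronWorks} = 89/6 + (1/3)·(113/6), so (8/9)P_{IronWorks} = 190/9 and P_{IronWorks} = 23.75.
Then P_{FlexHub} = 113/6 + (1/3)·23.75 = 26.75.
q_{IronWorks} = 62 − 3·23.75 + 2·26.75 = 44.25.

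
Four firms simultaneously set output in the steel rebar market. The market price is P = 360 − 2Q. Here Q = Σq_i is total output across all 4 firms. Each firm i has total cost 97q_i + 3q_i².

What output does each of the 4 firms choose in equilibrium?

A representative firm's profit is π_i = q_i(360 − 2Q) − 97q_i − 3q_i², with Q = q_i + Σ_{j≠i} q_j.
First-order condition: 263 − 10q_i − 2Σ_{j≠i} q_j = 0.
Imposing symmetry (q_j = q for all j) turns Σ_{j≠i} q_j into 3q, so 263 = 16q and q = 16.4375.

16.4375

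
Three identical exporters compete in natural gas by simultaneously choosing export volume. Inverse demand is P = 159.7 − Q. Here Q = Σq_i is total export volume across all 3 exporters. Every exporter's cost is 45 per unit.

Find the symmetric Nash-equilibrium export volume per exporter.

28.675

A representative exporter's profit is π_i = q_i(159.7 − Q) − 45q_i, with Q = q_i + Σ_{j≠i} q_j.
First-order condition: 114.7 − 2q_i − Σ_{j≠i} q_j = 0.
With identical exporters, set every q_j = q: then 114.7 − 2q − 2q = 0, i.e. q = 114.7/4 = 28.675.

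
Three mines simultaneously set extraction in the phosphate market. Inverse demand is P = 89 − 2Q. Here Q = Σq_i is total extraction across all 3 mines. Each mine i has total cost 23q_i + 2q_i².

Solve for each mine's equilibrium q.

A representative mine's profit is π_i = q_i(89 − 2Q) − 23q_i − 2q_i², with Q = q_i + Σ_{j≠i} q_j.
First-order condition: 66 − 8q_i − 2Σ_{j≠i} q_j = 0.
With identical mines, set every q_j = q: then 66 − 8q − 4q = 0, i.e. q = 66/12 = 5.5.

5.5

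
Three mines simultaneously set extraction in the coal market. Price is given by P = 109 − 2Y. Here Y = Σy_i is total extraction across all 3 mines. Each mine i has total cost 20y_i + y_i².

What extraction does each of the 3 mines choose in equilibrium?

A representative mine's profit is π_i = y_i(109 − 2Y) − 20y_i − y_i², with Y = y_i + Σ_{j≠i} y_j.
First-order condition: 89 − 6y_i − 2Σ_{j≠i} y_j = 0.
With identical mines, set every y_j = y: then 89 − 6y − 4y = 0, i.e. y = 89/10 = 8.9.

8.9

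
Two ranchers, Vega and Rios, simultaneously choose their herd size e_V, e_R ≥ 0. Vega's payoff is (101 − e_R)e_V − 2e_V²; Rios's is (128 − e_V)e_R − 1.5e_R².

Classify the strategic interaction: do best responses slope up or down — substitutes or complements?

strategic substitutes

Expanding Vega's payoff: 101e_V − e_Re_V − 2e_V².
∂π/∂e_V = 101 − e_R − 4e_V = 0, so e_V = 25.25 − 0.25e_R.
The best-response slope de_V/de_R = −0.25 < 0: the reaction function is downward-sloping, so the choices are strategic substitutes.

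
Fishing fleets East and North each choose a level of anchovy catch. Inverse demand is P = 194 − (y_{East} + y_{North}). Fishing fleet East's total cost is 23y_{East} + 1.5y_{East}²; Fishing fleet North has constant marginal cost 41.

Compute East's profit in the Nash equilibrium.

1102.5

Fishing fleet East's profit: π = y_{East}(194 − (y_{East} + y_{North})) − 23y_{East} − 1.5y_{East}².
∂π/∂y_{East} = 171 − 5y_{East} − y_{North} = 0, so y_{East} = 34.2 − 0.2y_{North}.
For North: ∂π/∂y_{North} = 153 − 2y_{North} − y_{East} = 0 ⇒ y_{North} = 76.5 − 0.5y_{East}.
Substituting the second reaction function into the first: y_{East} = 34.2 − 0.2(76.5 − 0.5y_{East}), which gives 0.9y_{East} = 18.9 ⇒ y_{East} = 21.
Then y_{North} = 76.5 − 0.5·21 = 66.
Price P = 194 − 87 = 107.
East's profit: (107 − 23)·21 − 1.5(21)² = 1102.5.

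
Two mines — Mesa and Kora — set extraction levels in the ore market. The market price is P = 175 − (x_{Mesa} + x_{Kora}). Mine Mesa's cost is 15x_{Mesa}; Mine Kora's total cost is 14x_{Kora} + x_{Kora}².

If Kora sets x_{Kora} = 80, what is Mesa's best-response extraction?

40

Mine Mesa's profit: π = x_{Mesa}(175 − (x_{Mesa} + x_{Kora})) − 15x_{Mesa}.
∂π/∂x_{Mesa} = 160 − 2x_{Mesa} − x_{Kora} = 0, so x_{Mesa} = 80 − 0.5x_{Kora}.
At x_{Kora} = 80: x_{Mesa} = 80 − 0.5·80 = 40.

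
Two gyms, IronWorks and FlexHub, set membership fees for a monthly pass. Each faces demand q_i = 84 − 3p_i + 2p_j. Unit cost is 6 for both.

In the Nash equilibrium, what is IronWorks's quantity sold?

IronWorks's profit: π = (p_{IronWorks} − 6)(84 − 3p_{IronWorks} + 2p_{FlexHub}).
∂π/∂p_{IronWorks} = 102 − 6p_{IronWorks} + 2p_{FlexHub} = 0 ⇒ p_{IronWorks} = 17 + (1/3)p_{FlexHub}.
The game is symmetric, so in equilibrium p_{FlexHub} = p_{IronWorks}: the reaction function gives (2/3)p_{IronWorks} = 17, hence p_{IronWorks} = 25.5.
q_{IronWorks} = 84 − 3·25.5 + 2·25.5 = 58.5.

58.5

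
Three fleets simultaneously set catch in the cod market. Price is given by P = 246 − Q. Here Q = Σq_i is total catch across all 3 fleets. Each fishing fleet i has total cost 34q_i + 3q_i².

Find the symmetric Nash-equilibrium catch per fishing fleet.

21.2

A representative fishing fleet's profit is π_i = q_i(246 − Q) − 34q_i − 3q_i², with Q = q_i + Σ_{j≠i} q_j.
First-order condition: 212 − 8q_i − Σ_{j≠i} q_j = 0.
In a symmetric equilibrium every fishing fleet chooses the same q, so Σ_{j≠i} q_j = 2q. The condition becomes 212 − 10q = 0, giving q = 212/10 = 21.2.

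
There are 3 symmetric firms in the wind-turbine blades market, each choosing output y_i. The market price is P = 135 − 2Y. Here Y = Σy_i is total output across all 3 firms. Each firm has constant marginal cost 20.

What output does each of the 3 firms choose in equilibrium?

14.375

A representative firm's profit is π_i = y_i(135 − 2Y) − 20y_i, with Y = y_i + Σ_{j≠i} y_j.
First-order condition: 115 − 4y_i − 2Σ_{j≠i} y_j = 0.
With identical firms, set every y_j = y: then 115 − 4y − 4y = 0, i.e. y = 115/8 = 14.375.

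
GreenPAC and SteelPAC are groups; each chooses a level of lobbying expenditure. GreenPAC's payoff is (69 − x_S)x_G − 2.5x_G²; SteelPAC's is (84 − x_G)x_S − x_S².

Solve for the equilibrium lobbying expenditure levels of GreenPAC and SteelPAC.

Expanding GreenPAC's payoff: 69x_G − x_Sx_G − 2.5x_G².
∂π/∂x_G = 69 − x_S − 5x_G = 0, so x_G = 13.8 − 0.2x_S.
Likewise for SteelPAC: x_S = 42 − 0.5x_G.
Substituting the second reaction function into the first: x_G = 13.8 − 0.2(42 − 0.5x_G), which gives 0.9x_G = 5.4 ⇒ x_G = 6.
Then x_S = 42 − 0.5·6 = 39.

6, 39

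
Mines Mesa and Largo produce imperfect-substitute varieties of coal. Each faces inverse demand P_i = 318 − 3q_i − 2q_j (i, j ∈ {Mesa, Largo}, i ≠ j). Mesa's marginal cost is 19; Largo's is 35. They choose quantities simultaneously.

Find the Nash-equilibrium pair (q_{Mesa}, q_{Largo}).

38.375, 34.375

Mine Mesa's profit: π = q_{Mesa}(318 − 3q_{Mesa} − 2q_{Largo}) − 19q_{Mesa}.
∂π/∂q_{Mesa} = 299 − 6q_{Mesa} − 2q_{Largo} = 0 ⇒ q_{Mesa} = 299/6 − (1/3)q_{Largo}.
Similarly q_{Largo} = 283/6 − (1/3)q_{Mesa}.
Solving the two reaction functions simultaneously: (1 − (−1/3)(−1/3))q_{Mesa} = 299/6 − (1/3)·(283/6), so (8/9)q_{Mesa} = 307/9 and q_{Mesa} = 38.375.
Then q_{Largo} = 283/6 − (1/3)·38.375 = 34.375.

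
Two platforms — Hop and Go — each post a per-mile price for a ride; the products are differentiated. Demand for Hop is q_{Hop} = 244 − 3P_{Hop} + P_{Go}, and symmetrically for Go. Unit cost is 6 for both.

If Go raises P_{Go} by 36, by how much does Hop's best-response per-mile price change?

6

Hop's profit: π = (P_{Hop} − 6)(244 − 3P_{Hop} + P_{Go}).
∂π/∂P_{Hop} = 262 − 6P_{Hop} + P_{Go} = 0 ⇒ P_{Hop} = 131/3 + (1/6)P_{Go}.
The reaction-function slope is 1/6, so a 36-unit rise in P_{Go} moves P_{Hop} by 1/6 × 36 = 6. Hop's best response rises — the actions are strategic complements.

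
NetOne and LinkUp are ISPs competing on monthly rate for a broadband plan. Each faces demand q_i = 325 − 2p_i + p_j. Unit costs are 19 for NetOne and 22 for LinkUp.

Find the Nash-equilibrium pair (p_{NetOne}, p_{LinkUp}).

NetOne's profit: π = (p_{NetOne} − 19)(325 − 2p_{NetOne} + p_{LinkUp}).
∂π/∂p_{NetOne} = 363 − 4p_{NetOne} + p_{LinkUp} = 0 ⇒ p_{NetOne} = 90.75 + 0.25p_{LinkUp}.
Similarly p_{LinkUp} = 92.25 + 0.25p_{NetOne}.
Substituting the second reaction function into the first: p_{NetOne} = 90.75 + 0.25(92.25 + 0.25p_{NetOne}), which gives 0.9375p_{NetOne} = 113.8125 ⇒ p_{NetOne} = 121.4.
Then p_{LinkUp} = 92.25 + 0.25·121.4 = 122.6.

121.4, 122.6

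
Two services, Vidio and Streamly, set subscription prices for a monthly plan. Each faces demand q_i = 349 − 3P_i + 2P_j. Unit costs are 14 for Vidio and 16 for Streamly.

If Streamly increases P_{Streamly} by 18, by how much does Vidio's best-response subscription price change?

6

Vidio's profit: π = (P_{Vidio} − 14)(349 − 3P_{Vidio} + 2P_{Streamly}).
∂π/∂P_{Vidio} = 391 − 6P_{Vidio} + 2P_{Streamly} = 0 ⇒ P_{Vidio} = 391/6 + (1/3)P_{Streamly}.
The reaction-function slope is 1/3, so an 18-unit rise in P_{Streamly} moves P_{Vidio} by 1/3 × 18 = 6. Vidio's best response rises — the actions are strategic complements.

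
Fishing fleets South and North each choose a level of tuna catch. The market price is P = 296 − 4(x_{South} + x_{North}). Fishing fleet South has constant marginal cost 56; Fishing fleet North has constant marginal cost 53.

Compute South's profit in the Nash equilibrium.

Fishing fleet South's profit: π = x_{South}(296 − 4(x_{South} + x_{North})) − 56x_{South}.
∂π/∂x_{South} = 240 − 8x_{South} − 4x_{North} = 0, so x_{South} = 30 − 0.5x_{North}.
By the same steps for North: x_{North} = 30.375 − 0.5x_{South}.
Substituting the second reaction function into the first: x_{South} = 30 − 0.5(30.375 − 0.5x_{South}), which gives 0.75x_{South} = 14.8125 ⇒ x_{South} = 19.75.
Then x_{North} = 30.375 − 0.5·19.75 = 20.5.
Price P = 296 − 4·40.25 = 135.
South's profit: (135 − 56)·19.75 = 1560.25.

1560.25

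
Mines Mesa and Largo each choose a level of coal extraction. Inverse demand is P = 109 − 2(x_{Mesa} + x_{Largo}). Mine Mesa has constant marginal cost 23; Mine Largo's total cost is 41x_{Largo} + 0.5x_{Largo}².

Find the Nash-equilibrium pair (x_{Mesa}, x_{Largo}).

Mine Mesa's profit: π = x_{Mesa}(109 − 2(x_{Mesa} + x_{Largo})) − 23x_{Mesa}.
∂π/∂x_{Mesa} = 86 − 4x_{Mesa} − 2x_{Largo} = 0, so x_{Mesa} = 21.5 − 0.5x_{Largo}.
For Largo: ∂π/∂x_{Largo} = 68 − 5x_{Largo} − 2x_{Mesa} = 0 ⇒ x_{Largo} = 13.6 − 0.4x_{Mesa}.
Plugging x_{Largo} into Mesa's best response: x_{Mesa} = 21.5 − 0.5(13.6 − 0.4x_{Mesa}) ⇒ 0.8x_{Mesa} = 14.7, so x_{Mesa} = 18.375.
Then x_{Largo} = 13.6 − 0.4·18.375 = 6.25.

18.375, 6.25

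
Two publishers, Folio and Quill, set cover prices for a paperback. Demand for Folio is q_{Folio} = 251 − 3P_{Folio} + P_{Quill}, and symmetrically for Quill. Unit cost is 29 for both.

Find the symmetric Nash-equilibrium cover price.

67.6

Folio's profit: π = (P_{Folio} − 29)(251 − 3P_{Folio} + P_{Quill}).
∂π/∂P_{Folio} = 338 − 6P_{Folio} + P_{Quill} = 0 ⇒ P_{Folio} = 169/3 + (1/6)P_{Quill}.
Setting P_{Folio} = P_{Quill} in the reaction function: P_{Folio} = 169/3 + (1/6)P_{Folio}, so P_{Folio} = (169/3) / (5/6) = 67.6.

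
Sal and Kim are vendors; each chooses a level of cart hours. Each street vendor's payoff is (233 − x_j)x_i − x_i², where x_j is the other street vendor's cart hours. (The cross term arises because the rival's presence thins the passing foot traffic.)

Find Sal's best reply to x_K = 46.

93.5

Sal's payoff is (233 − x_K)x_S − x_S².
∂π/∂x_S = 233 − x_K − 2x_S = 0, so x_S = 116.5 − 0.5x_K.
At x_K = 46: x_S = 116.5 − 0.5·46 = 93.5.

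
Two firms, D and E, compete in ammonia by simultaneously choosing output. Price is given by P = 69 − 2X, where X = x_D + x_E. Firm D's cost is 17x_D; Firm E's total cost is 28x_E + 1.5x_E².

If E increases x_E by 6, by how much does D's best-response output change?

Firm D's profit: π = x_D(69 − 2(x_D + x_E)) − 17x_D.
∂π/∂x_D = 52 − 4x_D − 2x_E = 0, so x_D = 13 − 0.5x_E.
The reaction-function slope is −0.5, so a 6-unit rise in x_E moves x_D by −0.5 × 6 = −3. D's best response falls — the actions are strategic substitutes.

-3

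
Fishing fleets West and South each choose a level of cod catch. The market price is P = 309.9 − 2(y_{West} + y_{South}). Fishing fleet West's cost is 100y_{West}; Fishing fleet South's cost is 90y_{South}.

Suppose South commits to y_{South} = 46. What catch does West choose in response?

Fishing fleet West's profit: π = y_{West}(309.9 − 2(y_{West} + y_{South})) − 100y_{West}.
∂π/∂y_{West} = 209.9 − 4y_{West} − 2y_{South} = 0, so y_{West} = 52.475 − 0.5y_{South}.
At y_{South} = 46: y_{West} = 52.475 − 0.5·46 = 29.475.

29.475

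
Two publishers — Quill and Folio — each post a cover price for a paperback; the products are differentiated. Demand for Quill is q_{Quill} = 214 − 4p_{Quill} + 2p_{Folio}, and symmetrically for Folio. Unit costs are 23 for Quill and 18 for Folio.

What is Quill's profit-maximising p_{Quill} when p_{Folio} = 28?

Quill's profit: π = (p_{Quill} − 23)(214 − 4p_{Quill} + 2p_{Folio}).
∂π/∂p_{Quill} = 306 − 8p_{Quill} + 2p_{Folio} = 0 ⇒ p_{Quill} = 38.25 + 0.25p_{Folio}.
At p_{Folio} = 28: p_{Quill} = 38.25 + 0.25·28 = 45.25.

45.25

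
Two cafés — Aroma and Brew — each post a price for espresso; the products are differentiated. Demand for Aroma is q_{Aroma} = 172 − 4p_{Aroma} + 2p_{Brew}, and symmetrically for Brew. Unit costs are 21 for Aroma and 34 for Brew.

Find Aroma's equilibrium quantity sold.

Aroma's profit: π = (p_{Aroma} − 21)(172 − 4p_{Aroma} + 2p_{Brew}).
∂π/∂p_{Aroma} = 256 − 8p_{Aroma} + 2p_{Brew} = 0 ⇒ p_{Aroma} = 32 + 0.25p_{Brew}.
Similarly p_{Brew} = 38.5 + 0.25p_{Aroma}.
Substituting the second reaction function into the first: p_{Aroma} = 32 + 0.25(38.5 + 0.25p_{Aroma}), which gives 0.9375p_{Aroma} = 41.625 ⇒ p_{Aroma} = 44.4.
Then p_{Brew} = 38.5 + 0.25·44.4 = 49.6.
q_{Aroma} = 172 − 4·44.4 + 2·49.6 = 93.6.

93.6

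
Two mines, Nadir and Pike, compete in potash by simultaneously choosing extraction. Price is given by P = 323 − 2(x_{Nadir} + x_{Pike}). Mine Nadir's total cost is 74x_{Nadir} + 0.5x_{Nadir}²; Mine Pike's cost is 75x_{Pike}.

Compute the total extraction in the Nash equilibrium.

Mine Nadir's profit: π = x_{Nadir}(323 − 2(x_{Nadir} + x_{Pike})) − 74x_{Nadir} − 0.5x_{Nadir}².
∂π/∂x_{Nadir} = 249 − 5x_{Nadir} − 2x_{Pike} = 0, so x_{Nadir} = 49.8 − 0.4x_{Pike}.
For Pike: ∂π/∂x_{Pike} = 248 − 4x_{Pike} − 2x_{Nadir} = 0 ⇒ x_{Pike} = 62 − 0.5x_{Nadir}.
Plugging x_{Pike} into Nadir's best response: x_{Nadir} = 49.8 − 0.4(62 − 0.5x_{Nadir}) ⇒ 0.8x_{Nadir} = 25, so x_{Nadir} = 31.25.
Then x_{Pike} = 62 − 0.5·31.25 = 46.375.
Total extraction: 31.25 + 46.375 = 77.625.

77.625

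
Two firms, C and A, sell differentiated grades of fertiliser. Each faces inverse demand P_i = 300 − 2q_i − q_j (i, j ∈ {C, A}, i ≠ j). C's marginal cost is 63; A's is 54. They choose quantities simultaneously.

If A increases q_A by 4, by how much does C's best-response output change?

Firm C's profit: π = q_C(300 − 2q_C − q_A) − 63q_C.
∂π/∂q_C = 237 − 4q_C − q_A = 0 ⇒ q_C = 59.25 − 0.25q_A.
The reaction-function slope is −0.25, so a 4-unit rise in q_A moves q_C by −0.25 × 4 = −1. C's best response falls — the actions are strategic substitutes.

-1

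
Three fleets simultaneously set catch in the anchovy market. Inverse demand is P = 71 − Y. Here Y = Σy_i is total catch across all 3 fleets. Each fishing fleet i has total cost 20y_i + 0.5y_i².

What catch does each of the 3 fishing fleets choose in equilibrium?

10.2

A representative fishing fleet's profit is π_i = y_i(71 − Y) − 20y_i − 0.5y_i², with Y = y_i + Σ_{j≠i} y_j.
First-order condition: 51 − 3y_i − Σ_{j≠i} y_j = 0.
In a symmetric equilibrium every fishing fleet chooses the same y, so Σ_{j≠i} y_j = 2y. The condition becomes 51 − 5y = 0, giving y = 51/5 = 10.2.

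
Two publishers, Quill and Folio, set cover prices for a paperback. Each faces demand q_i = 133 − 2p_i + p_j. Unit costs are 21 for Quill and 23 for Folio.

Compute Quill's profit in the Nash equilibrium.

Quill's profit: π = (p_{Quill} − 21)(133 − 2p_{Quill} + p_{Folio}).
∂π/∂p_{Quill} = 175 − 4p_{Quill} + p_{Folio} = 0 ⇒ p_{Quill} = 43.75 + 0.25p_{Folio}.
Similarly p_{Folio} = 44.75 + 0.25p_{Quill}.
Solving the two reaction functions simultaneously: (1 − (0.25)(0.25))p_{Quill} = 43.75 + 0.25·44.75, so 0.9375p_{Quill} = 54.9375 and p_{Quill} = 58.6.
Then p_{Folio} = 44.75 + 0.25·58.6 = 59.4.
q_{Quill} = 133 − 2·58.6 + 59.4 = 75.2.
Profit = (58.6 − 21)·75.2 = 2827.52.

2827.52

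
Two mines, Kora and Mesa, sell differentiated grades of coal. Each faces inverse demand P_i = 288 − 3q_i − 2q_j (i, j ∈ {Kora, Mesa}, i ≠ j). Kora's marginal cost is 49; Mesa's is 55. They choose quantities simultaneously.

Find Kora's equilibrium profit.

2745.1875

Mine Kora's profit: π = q_{Kora}(288 − 3q_{Kora} − 2q_{Mesa}) − 49q_{Kora}.
∂π/∂q_{Kora} = 239 − 6q_{Kora} − 2q_{Mesa} = 0 ⇒ q_{Kora} = 239/6 − (1/3)q_{Mesa}.
Similarly q_{Mesa} = 233/6 − (1/3)q_{Kora}.
Solving the two reaction functions simultaneously: (1 − (−1/3)(−1/3))q_{Kora} = 239/6 − (1/3)·(233/6), so (8/9)q_{Kora} = 242/9 and q_{Kora} = 30.25.
Then q_{Mesa} = 233/6 − (1/3)·30.25 = 28.75.
P_{Kora} = 288 − 3·30.25 − 2·28.75 = 139.75.
Profit = (139.75 − 49)·30.25 = 2745.1875.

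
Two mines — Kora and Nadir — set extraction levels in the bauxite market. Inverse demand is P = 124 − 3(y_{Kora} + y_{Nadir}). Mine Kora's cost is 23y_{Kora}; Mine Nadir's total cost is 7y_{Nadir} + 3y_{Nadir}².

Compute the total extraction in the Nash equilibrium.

Mine Kora's profit: π = y_{Kora}(124 − 3(y_{Kora} + y_{Nadir})) − 23y_{Kora}.
∂π/∂y_{Kora} = 101 − 6y_{Kora} − 3y_{Nadir} = 0, so y_{Kora} = 101/6 − 0.5y_{Nadir}.
For Nadir: ∂π/∂y_{Nadir} = 117 − 12y_{Nadir} − 3y_{Kora} = 0 ⇒ y_{Nadir} = 9.75 − 0.25y_{Kora}.
Solving the two reaction functions simultaneously: (1 − (−0.5)(−0.25))y_{Kora} = 101/6 − 0.5·9.75, so 0.875y_{Kora} = 287/24 and y_{Kora} = 41/3.
Then y_{Nadir} = 9.75 − 0.25·(41/3) = 19/3.
Total extraction: 41/3 + 19/3 = 20.

20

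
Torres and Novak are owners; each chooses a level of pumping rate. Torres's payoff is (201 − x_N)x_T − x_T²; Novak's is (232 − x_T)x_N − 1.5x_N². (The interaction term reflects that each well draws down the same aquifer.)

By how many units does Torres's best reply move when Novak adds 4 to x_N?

Expanding Torres's payoff: 201x_T − x_Nx_T − x_T².
∂π/∂x_T = 201 − x_N − 2x_T = 0, so x_T = 100.5 − 0.5x_N.
The reaction-function slope is −0.5, so a 4-unit rise in x_N moves x_T by −0.5 × 4 = −2. Torres's best response falls — the actions are strategic substitutes.

-2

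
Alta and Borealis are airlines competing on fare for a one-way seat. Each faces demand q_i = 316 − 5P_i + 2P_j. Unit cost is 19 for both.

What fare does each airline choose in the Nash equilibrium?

Alta's profit: π = (P_{Alta} − 19)(316 − 5P_{Alta} + 2P_{Borealis}).
∂π/∂P_{Alta} = 411 − 10P_{Alta} + 2P_{Borealis} = 0 ⇒ P_{Alta} = 41.1 + 0.2P_{Borealis}.
The game is symmetric, so in equilibrium P_{Borealis} = P_{Alta}: the reaction function gives 0.8P_{Alta} = 41.1, hence P_{Alta} = 51.375.

51.375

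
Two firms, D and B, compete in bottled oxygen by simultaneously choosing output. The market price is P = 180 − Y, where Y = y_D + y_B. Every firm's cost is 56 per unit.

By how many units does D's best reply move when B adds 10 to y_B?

Firm D's profit: π = y_D(180 − (y_D + y_B)) − 56y_D.
∂π/∂y_D = 124 − 2y_D − y_B = 0, so y_D = 62 − 0.5y_B.
The reaction-function slope is −0.5, so a 10-unit rise in y_B moves y_D by −0.5 × 10 = −5. D's best response falls — the actions are strategic substitutes.

-5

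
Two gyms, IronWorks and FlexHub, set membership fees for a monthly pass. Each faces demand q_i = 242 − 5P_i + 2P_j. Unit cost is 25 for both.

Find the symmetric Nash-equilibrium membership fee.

45.875

IronWorks's profit: π = (P_{IronWorks} − 25)(242 − 5P_{IronWorks} + 2P_{FlexHub}).
∂π/∂P_{IronWorks} = 367 − 10P_{IronWorks} + 2P_{FlexHub} = 0 ⇒ P_{IronWorks} = 36.7 + 0.2P_{FlexHub}.
The game is symmetric, so in equilibrium P_{FlexHub} = P_{IronWorks}: the reaction function gives 0.8P_{IronWorks} = 36.7, hence P_{IronWorks} = 45.875.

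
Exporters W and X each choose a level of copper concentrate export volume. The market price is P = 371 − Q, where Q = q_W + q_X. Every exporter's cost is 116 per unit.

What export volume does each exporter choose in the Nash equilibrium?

Exporter W's profit: π = q_W(371 − (q_W + q_X)) − 116q_W.
∂π/∂q_W = 255 − 2q_W − q_X = 0, so q_W = 127.5 − 0.5q_X.
By symmetry q_X = q_W; substituting into the reaction function, 1.5q_W = 127.5 and q_W = 85.

85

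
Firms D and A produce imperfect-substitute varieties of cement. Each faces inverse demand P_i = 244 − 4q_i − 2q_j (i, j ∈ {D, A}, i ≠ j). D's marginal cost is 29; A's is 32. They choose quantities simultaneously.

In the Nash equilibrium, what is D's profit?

Firm D's profit: π = q_D(244 − 4q_D − 2q_A) − 29q_D.
∂π/∂q_D = 215 − 8q_D − 2q_A = 0 ⇒ q_D = 26.875 − 0.25q_A.
Similarly q_A = 26.5 − 0.25q_D.
Substituting the second reaction function into the first: q_D = 26.875 − 0.25(26.5 − 0.25q_D), which gives 0.9375q_D = 20.25 ⇒ q_D = 21.6.
Then q_A = 26.5 − 0.25·21.6 = 21.1.
P_D = 244 − 4·21.6 − 2·21.1 = 115.4.
Profit = (115.4 − 29)·21.6 = 1866.24.

1866.24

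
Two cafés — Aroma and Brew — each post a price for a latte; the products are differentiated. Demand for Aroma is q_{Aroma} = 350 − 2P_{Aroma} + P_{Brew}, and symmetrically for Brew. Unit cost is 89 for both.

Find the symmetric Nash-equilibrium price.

176

Aroma's profit: π = (P_{Aroma} − 89)(350 − 2P_{Aroma} + P_{Brew}).
∂π/∂P_{Aroma} = 528 − 4P_{Aroma} + P_{Brew} = 0 ⇒ P_{Aroma} = 132 + 0.25P_{Brew}.
Setting P_{Aroma} = P_{Brew} in the reaction function: P_{Aroma} = 132 + 0.25P_{Aroma}, so P_{Aroma} = 132 / 0.75 = 176.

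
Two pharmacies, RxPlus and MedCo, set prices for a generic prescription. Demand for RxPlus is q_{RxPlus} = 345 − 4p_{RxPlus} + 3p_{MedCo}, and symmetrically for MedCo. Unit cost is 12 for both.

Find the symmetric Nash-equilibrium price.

RxPlus's profit: π = (p_{RxPlus} − 12)(345 − 4p_{RxPlus} + 3p_{MedCo}).
∂π/∂p_{RxPlus} = 393 − 8p_{RxPlus} + 3p_{MedCo} = 0 ⇒ p_{RxPlus} = 49.125 + 0.375p_{MedCo}.
By symmetry p_{MedCo} = p_{RxPlus}; substituting into the reaction function, 0.625p_{RxPlus} = 49.125 and p_{RxPlus} = 78.6.

78.6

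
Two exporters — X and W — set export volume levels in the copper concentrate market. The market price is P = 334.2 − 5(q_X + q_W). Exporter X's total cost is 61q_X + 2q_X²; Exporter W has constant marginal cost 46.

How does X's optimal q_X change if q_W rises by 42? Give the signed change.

-15

Exporter X's profit: π = q_X(334.2 − 5(q_X + q_W)) − 61q_X − 2q_X².
∂π/∂q_X = 273.2 − 14q_X − 5q_W = 0, so q_X = 683/35 − (5/14)q_W.
The reaction-function slope is −5/14, so a 42-unit rise in q_W moves q_X by −5/14 × 42 = −15. X's best response falls — the actions are strategic substitutes.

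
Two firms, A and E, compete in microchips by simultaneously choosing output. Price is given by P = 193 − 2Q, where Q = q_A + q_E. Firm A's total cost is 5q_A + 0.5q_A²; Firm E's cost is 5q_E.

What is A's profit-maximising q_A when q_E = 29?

Firm A's profit: π = q_A(193 − 2(q_A + q_E)) − 5q_A − 0.5q_A².
∂π/∂q_A = 188 − 5q_A − 2q_E = 0, so q_A = 37.6 − 0.4q_E.
At q_E = 29: q_A = 37.6 − 0.4·29 = 26.

26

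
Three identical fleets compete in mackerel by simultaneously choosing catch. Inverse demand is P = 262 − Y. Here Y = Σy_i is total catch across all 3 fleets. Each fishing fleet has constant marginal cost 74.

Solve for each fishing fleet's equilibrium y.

47

A representative fishing fleet's profit is π_i = y_i(262 − Y) − 74y_i, with Y = y_i + Σ_{j≠i} y_j.
First-order condition: 188 − 2y_i − Σ_{j≠i} y_j = 0.
In a symmetric equilibrium every fishing fleet chooses the same y, so Σ_{j≠i} y_j = 2y. The condition becomes 188 − 4y = 0, giving y = 188/4 = 47.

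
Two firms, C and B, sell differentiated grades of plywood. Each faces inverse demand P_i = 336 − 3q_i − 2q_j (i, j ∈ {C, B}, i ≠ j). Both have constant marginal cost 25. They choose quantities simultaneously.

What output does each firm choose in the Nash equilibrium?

38.875

Firm C's profit: π = q_C(336 − 3q_C − 2q_B) − 25q_C.
∂π/∂q_C = 311 − 6q_C − 2q_B = 0 ⇒ q_C = 311/6 − (1/3)q_B.
Setting q_C = q_B in the reaction function: q_C = 311/6 − (1/3)q_C, so q_C = (311/6) / (4/3) = 38.875.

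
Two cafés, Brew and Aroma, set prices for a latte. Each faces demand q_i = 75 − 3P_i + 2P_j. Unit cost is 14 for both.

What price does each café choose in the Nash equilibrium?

Brew's profit: π = (P_{Brew} − 14)(75 − 3P_{Brew} + 2P_{Aroma}).
∂π/∂P_{Brew} = 117 − 6P_{Brew} + 2P_{Aroma} = 0 ⇒ P_{Brew} = 19.5 + (1/3)P_{Aroma}.
By symmetry P_{Aroma} = P_{Brew}; substituting into the reaction function, (2/3)P_{Brew} = 19.5 and P_{Brew} = 29.25.

29.25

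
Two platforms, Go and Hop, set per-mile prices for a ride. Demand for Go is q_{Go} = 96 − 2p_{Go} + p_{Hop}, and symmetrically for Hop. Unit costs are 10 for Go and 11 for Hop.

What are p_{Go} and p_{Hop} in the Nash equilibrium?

Go's profit: π = (p_{Go} − 10)(96 − 2p_{Go} + p_{Hop}).
∂π/∂p_{Go} = 116 − 4p_{Go} + p_{Hop} = 0 ⇒ p_{Go} = 29 + 0.25p_{Hop}.
Similarly p_{Hop} = 29.5 + 0.25p_{Go}.
Solving the two reaction functions simultaneously: (1 − (0.25)(0.25))p_{Go} = 29 + 0.25·29.5, so 0.9375p_{Go} = 36.375 and p_{Go} = 38.8.
Then p_{Hop} = 29.5 + 0.25·38.8 = 39.2.

38.8, 39.2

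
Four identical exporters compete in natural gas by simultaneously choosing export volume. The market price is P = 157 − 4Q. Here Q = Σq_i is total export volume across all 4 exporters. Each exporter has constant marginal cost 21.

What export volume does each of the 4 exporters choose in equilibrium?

6.8

A representative exporter's profit is π_i = q_i(157 − 4Q) − 21q_i, with Q = q_i + Σ_{j≠i} q_j.
First-order condition: 136 − 8q_i − 4Σ_{j≠i} q_j = 0.
Imposing symmetry (q_j = q for all j) turns Σ_{j≠i} q_j into 3q, so 136 = 20q and q = 6.8.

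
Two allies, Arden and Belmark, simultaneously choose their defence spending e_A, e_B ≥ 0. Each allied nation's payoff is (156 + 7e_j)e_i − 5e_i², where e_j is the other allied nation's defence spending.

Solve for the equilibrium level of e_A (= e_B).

52

Arden's payoff is (156 + 7e_B)e_A − 5e_A².
∂π/∂e_A = 156 + 7e_B − 10e_A = 0, so e_A = 15.6 + 0.7e_B.
Setting e_A = e_B in the reaction function: e_A = 15.6 + 0.7e_A, so e_A = 15.6 / 0.3 = 52.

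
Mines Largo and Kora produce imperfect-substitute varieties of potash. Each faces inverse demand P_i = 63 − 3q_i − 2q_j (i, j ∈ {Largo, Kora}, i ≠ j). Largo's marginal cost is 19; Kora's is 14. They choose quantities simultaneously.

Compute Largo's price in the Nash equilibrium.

34.5625

Mine Largo's profit: π = q_{Largo}(63 − 3q_{Largo} − 2q_{Kora}) − 19q_{Largo}.
∂π/∂q_{Largo} = 44 − 6q_{Largo} − 2q_{Kora} = 0 ⇒ q_{Largo} = 22/3 − (1/3)q_{Kora}.
Similarly q_{Kora} = 49/6 − (1/3)q_{Largo}.
Substituting the second reaction function into the first: q_{Largo} = 22/3 − (1/3)(49/6 − (1/3)q_{Largo}), which gives (8/9)q_{Largo} = 83/18 ⇒ q_{Largo} = 5.1875.
Then q_{Kora} = 49/6 − (1/3)·5.1875 = 6.4375.
P_{Largo} = 63 − 3·5.1875 − 2·6.4375 = 34.5625.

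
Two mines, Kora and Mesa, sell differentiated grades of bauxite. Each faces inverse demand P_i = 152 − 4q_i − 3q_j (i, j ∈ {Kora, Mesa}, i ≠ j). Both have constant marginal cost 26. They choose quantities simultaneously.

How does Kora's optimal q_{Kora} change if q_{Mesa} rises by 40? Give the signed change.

Mine Kora's profit: π = q_{Kora}(152 − 4q_{Kora} − 3q_{Mesa}) − 26q_{Kora}.
∂π/∂q_{Kora} = 126 − 8q_{Kora} − 3q_{Mesa} = 0 ⇒ q_{Kora} = 15.75 − 0.375q_{Mesa}.
The reaction-function slope is −0.375, so a 40-unit rise in q_{Mesa} moves q_{Kora} by −0.375 × 40 = −15. Kora's best response falls — the actions are strategic substitutes.

-15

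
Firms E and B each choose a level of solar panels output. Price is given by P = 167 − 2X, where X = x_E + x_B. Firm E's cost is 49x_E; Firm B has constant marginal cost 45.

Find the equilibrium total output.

40

Firm E's profit: π = x_E(167 − 2(x_E + x_B)) − 49x_E.
∂π/∂x_E = 118 − 4x_E − 2x_B = 0, so x_E = 29.5 − 0.5x_B.
By the same steps for B: x_B = 30.5 − 0.5x_E.
Substituting the second reaction function into the first: x_E = 29.5 − 0.5(30.5 − 0.5x_E), which gives 0.75x_E = 14.25 ⇒ x_E = 19.
Then x_B = 30.5 − 0.5·19 = 21.
Total output: 19 + 21 = 40.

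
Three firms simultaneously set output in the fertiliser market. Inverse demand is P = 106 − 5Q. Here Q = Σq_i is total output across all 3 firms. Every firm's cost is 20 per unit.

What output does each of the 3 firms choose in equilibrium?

A representative firm's profit is π_i = q_i(106 − 5Q) − 20q_i, with Q = q_i + Σ_{j≠i} q_j.
First-order condition: 86 − 10q_i − 5Σ_{j≠i} q_j = 0.
In a symmetric equilibrium every firm chooses the same q, so Σ_{j≠i} q_j = 2q. The condition becomes 86 − 20q = 0, giving q = 86/20 = 4.3.

4.3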